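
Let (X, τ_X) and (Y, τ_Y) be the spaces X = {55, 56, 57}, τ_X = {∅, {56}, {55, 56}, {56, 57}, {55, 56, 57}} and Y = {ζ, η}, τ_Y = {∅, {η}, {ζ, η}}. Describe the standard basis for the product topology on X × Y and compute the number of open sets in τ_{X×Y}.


Basis B = {∅ × ∅, {56} × {η}, {55, 56} × {η}, {56} × {ζ, η}, {56, 57} × {η}, {55, 56, 57} × {η}, {55, 56} × {ζ, η}, {56, 57} × {ζ, η}, {55, 56, 57} × {ζ, η}}; |τ_{X×Y}| = 14.

Enumerate products U × V with U ∈ τ_X, V ∈ τ_Y (deduplicated):
  ∅ × ∅ = {} (∅)
  {56} × {η} = {(56,η)}
  {55, 56} × {η} = {(55,η), (56,η)}
  {56} × {ζ, η} = {(56,ζ), (56,η)}
  {56, 57} × {η} = {(56,η), (57,η)}
  {55, 56, 57} × {η} = {(55,η), (56,η), (57,η)}
  {55, 56} × {ζ, η} = {(55,ζ), (55,η), (56,ζ), (56,η)}
  {56, 57} × {ζ, η} = {(56,ζ), (56,η), (57,ζ), (57,η)}
  {55, 56, 57} × {ζ, η} = {(55,ζ), (55,η), (56,ζ), (56,η), (57,ζ), (57,η)}
These 9 distinct sets form the basis B.
Close under arbitrary unions to get τ_{X×Y}; counting gives |τ_{X×Y}| = 14.


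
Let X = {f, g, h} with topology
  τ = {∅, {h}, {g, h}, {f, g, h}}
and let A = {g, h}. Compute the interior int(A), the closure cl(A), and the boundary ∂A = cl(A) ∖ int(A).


int(A) = {g, h}, cl(A) = {f, g, h}, ∂A = {f}.

Closed sets in (X, τ) are complements of opens:
  closed(X, τ) = {∅, {f}, {f, g}, {f, g, h}}.
int(A) = ⋃ {U ∈ τ : U ⊆ A}. Opens contained in A: ∅, {h}, {g, h}.
Taking the union of these: int(A) = {g, h}.
cl(A) = ⋂ {C closed : A ⊆ C}. Closed sets containing A: {f, g, h}.
Intersecting these: cl(A) = {f, g, h}.
∂A = cl(A) ∖ int(A) = {f, g, h} ∖ {g, h} = {f}.


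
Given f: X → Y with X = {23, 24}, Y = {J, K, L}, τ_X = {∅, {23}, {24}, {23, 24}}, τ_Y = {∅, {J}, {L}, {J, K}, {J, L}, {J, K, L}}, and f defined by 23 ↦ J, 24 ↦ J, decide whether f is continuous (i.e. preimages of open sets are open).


f IS continuous.

Compute f^{-1}(U) for each U ∈ τ_Y:
  U = ∅: f^{-1}(U) = ∅ ∈ τ_X ✓.
  U = {J}: f^{-1}(U) = {23, 24} ∈ τ_X ✓.
  U = {L}: f^{-1}(U) = ∅ ∈ τ_X ✓.
  U = {J, K}: f^{-1}(U) = {23, 24} ∈ τ_X ✓.
  U = {J, L}: f^{-1}(U) = {23, 24} ∈ τ_X ✓.
  U = {J, K, L}: f^{-1}(U) = {23, 24} ∈ τ_X ✓.
Every preimage lies in τ_X, so f IS continuous.


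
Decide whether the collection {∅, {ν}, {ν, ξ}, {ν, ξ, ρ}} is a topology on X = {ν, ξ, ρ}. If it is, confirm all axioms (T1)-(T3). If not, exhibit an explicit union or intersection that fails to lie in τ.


τ IS a topology on X.

Axiom (T1): ∅ ∈ τ? Yes; X ∈ τ? Yes.
Axiom (T2/T3): check pairwise unions and intersections of members of τ.
All pairwise intersections and unions checked — each lies in τ. Therefore τ satisfies (T1), (T2), (T3): it IS a topology on X.


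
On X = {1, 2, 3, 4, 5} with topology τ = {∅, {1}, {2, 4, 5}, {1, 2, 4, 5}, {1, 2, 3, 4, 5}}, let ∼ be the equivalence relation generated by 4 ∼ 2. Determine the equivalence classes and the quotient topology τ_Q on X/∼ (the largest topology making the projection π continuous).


X/∼ = {[1], [2=4], [3], [5]}; |τ_Q| = 5.

Equivalence classes: [1], [2=4], [3], [5].
Quotient map π: X → X/∼ sends 1 ↦ [1], 2 ↦ [2=4], 3 ↦ [3], 4 ↦ [2=4], 5 ↦ [5].
For each subset V ⊆ X/∼, compute π^{-1}(V) ⊆ X and check whether π^{-1}(V) ∈ τ. V is open in τ_Q iff π^{-1}(V) ∈ τ.
  V = {}: π^{-1}(V) = ∅ ∈ τ ✓.
  V = {[1]}: π^{-1}(V) = {1} ∈ τ ✓.
  V = {[2=4]}: π^{-1}(V) = {2, 4} ∉ τ ✗.
  V = {[1], [2=4]}: π^{-1}(V) = {1, 2, 4} ∉ τ ✗.
  V = {[3]}: π^{-1}(V) = {3} ∉ τ ✗.
  V = {[1], [3]}: π^{-1}(V) = {1, 3} ∉ τ ✗.
  V = {[2=4], [3]}: π^{-1}(V) = {2, 3, 4} ∉ τ ✗.
  V = {[1], [2=4], [3]}: π^{-1}(V) = {1, 2, 3, 4} ∉ τ ✗.
  V = {[5]}: π^{-1}(V) = {5} ∉ τ ✗.
  V = {[1], [5]}: π^{-1}(V) = {1, 5} ∉ τ ✗.
  V = {[2=4], [5]}: π^{-1}(V) = {2, 4, 5} ∈ τ ✓.
  V = {[1], [2=4], [5]}: π^{-1}(V) = {1, 2, 4, 5} ∈ τ ✓.
  V = {[3], [5]}: π^{-1}(V) = {3, 5} ∉ τ ✗.
  V = {[1], [3], [5]}: π^{-1}(V) = {1, 3, 5} ∉ τ ✗.
  V = {[2=4], [3], [5]}: π^{-1}(V) = {2, 3, 4, 5} ∉ τ ✗.
  V = {[1], [2=4], [3], [5]}: π^{-1}(V) = {1, 2, 3, 4, 5} ∈ τ ✓.
Open sets in the quotient: τ_Q = {{}, {[1]}, {[2=4], [5]}, {[1], [2=4], [5]}, {[1], [2=4], [3], [5]}} (5 elements).


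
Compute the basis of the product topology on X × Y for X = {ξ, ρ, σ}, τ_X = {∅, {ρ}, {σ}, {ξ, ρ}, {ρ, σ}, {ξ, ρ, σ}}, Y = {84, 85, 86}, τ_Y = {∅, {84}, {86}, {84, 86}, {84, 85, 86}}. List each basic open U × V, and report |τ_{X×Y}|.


Basis B = {∅ × ∅, {ρ} × {84}, {ρ} × {86}, {σ} × {84}, {σ} × {86}, {ξ, ρ} × {84}, {ξ, ρ} × {86}, {ρ} × {84, 86}, {ρ, σ} × {84}, {ρ, σ} × {86}, {σ} × {84, 86}, {ξ, ρ, σ} × {84}, {ξ, ρ, σ} × {86}, {ρ} × {84, 85, 86}, {σ} × {84, 85, 86}, {ξ, ρ} × {84, 86}, {ρ, σ} × {84, 86}, {ξ, ρ} × {84, 85, 86}, {ξ, ρ, σ} × {84, 86}, {ρ, σ} × {84, 85, 86}, {ξ, ρ, σ} × {84, 85, 86}}; |τ_{X×Y}| = 70.

Enumerate products U × V with U ∈ τ_X, V ∈ τ_Y (deduplicated):
  ∅ × ∅ = {} (∅)
  {ρ} × {84} = {(ρ,84)}
  {ρ} × {86} = {(ρ,86)}
  {σ} × {84} = {(σ,84)}
  {σ} × {86} = {(σ,86)}
  {ξ, ρ} × {84} = {(ξ,84), (ρ,84)}
  {ξ, ρ} × {86} = {(ξ,86), (ρ,86)}
  {ρ} × {84, 86} = {(ρ,84), (ρ,86)}
  {ρ, σ} × {84} = {(ρ,84), (σ,84)}
  {ρ, σ} × {86} = {(ρ,86), (σ,86)}
  {σ} × {84, 86} = {(σ,84), (σ,86)}
  {ξ, ρ, σ} × {84} = {(ξ,84), (ρ,84), (σ,84)}
  {ξ, ρ, σ} × {86} = {(ξ,86), (ρ,86), (σ,86)}
  {ρ} × {84, 85, 86} = {(ρ,84), (ρ,85), (ρ,86)}
  {σ} × {84, 85, 86} = {(σ,84), (σ,85), (σ,86)}
  {ξ, ρ} × {84, 86} = {(ξ,84), (ξ,86), (ρ,84), (ρ,86)}
  {ρ, σ} × {84, 86} = {(ρ,84), (ρ,86), (σ,84), (σ,86)}
  {ξ, ρ} × {84, 85, 86} = {(ξ,84), (ξ,85), (ξ,86), (ρ,84), (ρ,85), (ρ,86)}
  {ξ, ρ, σ} × {84, 86} = {(ξ,84), (ξ,86), (ρ,84), (ρ,86), (σ,84), (σ,86)}
  {ρ, σ} × {84, 85, 86} = {(ρ,84), (ρ,85), (ρ,86), (σ,84), (σ,85), (σ,86)}
  {ξ, ρ, σ} × {84, 85, 86} = {(ξ,84), (ξ,85), (ξ,86), (ρ,84), (ρ,85), (ρ,86), (σ,84), (σ,85), (σ,86)}
These 21 distinct sets form the basis B.
Close under arbitrary unions to get τ_{X×Y}; counting gives |τ_{X×Y}| = 70.


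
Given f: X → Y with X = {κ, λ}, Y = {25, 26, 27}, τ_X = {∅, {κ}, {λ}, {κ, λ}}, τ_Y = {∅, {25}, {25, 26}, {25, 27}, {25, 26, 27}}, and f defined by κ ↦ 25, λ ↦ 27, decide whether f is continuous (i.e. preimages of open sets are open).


f IS continuous.

Compute f^{-1}(U) for each U ∈ τ_Y:
  U = ∅: f^{-1}(U) = ∅ ∈ τ_X ✓.
  U = {25}: f^{-1}(U) = {κ} ∈ τ_X ✓.
  U = {25, 26}: f^{-1}(U) = {κ} ∈ τ_X ✓.
  U = {25, 27}: f^{-1}(U) = {κ, λ} ∈ τ_X ✓.
  U = {25, 26, 27}: f^{-1}(U) = {κ, λ} ∈ τ_X ✓.
Every preimage lies in τ_X, so f IS continuous.


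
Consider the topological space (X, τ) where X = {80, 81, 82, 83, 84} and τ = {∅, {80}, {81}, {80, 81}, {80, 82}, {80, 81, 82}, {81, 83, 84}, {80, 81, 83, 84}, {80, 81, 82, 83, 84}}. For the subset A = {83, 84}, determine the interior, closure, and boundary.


int(A) = ∅, cl(A) = {83, 84}, ∂A = {83, 84}.

Closed sets in (X, τ) are complements of opens:
  closed(X, τ) = {∅, {82}, {80, 82}, {83, 84}, {81, 83, 84}, {82, 83, 84}, {80, 82, 83, 84}, {81, 82, 83, 84}, {80, 81, 82, 83, 84}}.
int(A) = ⋃ {U ∈ τ : U ⊆ A}. Opens contained in A: ∅.
Taking the union of these: int(A) = ∅.
cl(A) = ⋂ {C closed : A ⊆ C}. Closed sets containing A: {83, 84}, {81, 83, 84}, {82, 83, 84}, {80, 82, 83, 84}, {81, 82, 83, 84}, {80, 81, 82, 83, 84}.
Intersecting these: cl(A) = {83, 84}.
∂A = cl(A) ∖ int(A) = {83, 84} ∖ ∅ = {83, 84}.


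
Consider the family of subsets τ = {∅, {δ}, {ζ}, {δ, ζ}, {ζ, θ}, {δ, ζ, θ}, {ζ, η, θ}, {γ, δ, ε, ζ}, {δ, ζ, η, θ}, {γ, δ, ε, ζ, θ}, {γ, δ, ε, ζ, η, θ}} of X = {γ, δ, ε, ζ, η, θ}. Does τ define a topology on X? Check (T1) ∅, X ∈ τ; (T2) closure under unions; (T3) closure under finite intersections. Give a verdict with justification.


τ IS a topology on X.

Axiom (T1): ∅ ∈ τ? Yes; X ∈ τ? Yes.
Axiom (T2/T3): check pairwise unions and intersections of members of τ.
All pairwise intersections and unions checked — each lies in τ. Therefore τ satisfies (T1), (T2), (T3): it IS a topology on X.


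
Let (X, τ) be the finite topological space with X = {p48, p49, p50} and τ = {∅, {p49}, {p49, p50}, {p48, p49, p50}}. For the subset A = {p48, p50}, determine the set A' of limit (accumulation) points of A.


A' = {p48}

For each x ∈ X, list the open sets U ∈ τ with x ∈ U, then check whether U ∩ (A ∖ {x}) ≠ ∅ for every such U.
  x = p48: opens ∋ x are {p48, p49, p50}; each meets A ∖ {p48}, so x IS a limit point.
  x = p49: open {p49} ∋ x has {p49} ∩ (A ∖ {p49}) = ∅, so x is NOT a limit point.
  x = p50: open {p49, p50} ∋ x has {p49, p50} ∩ (A ∖ {p50}) = ∅, so x is NOT a limit point.
Collecting: A' = {p48}.


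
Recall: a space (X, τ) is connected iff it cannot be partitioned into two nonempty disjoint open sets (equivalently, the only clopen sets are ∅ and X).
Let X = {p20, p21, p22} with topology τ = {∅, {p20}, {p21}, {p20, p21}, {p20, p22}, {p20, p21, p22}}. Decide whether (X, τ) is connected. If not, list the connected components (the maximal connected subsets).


(X, τ) is disconnected; components = [{p21}, {p20, p22}].

Find clopen sets (U ∈ τ with X ∖ U ∈ τ):
  U = ∅, X ∖ U = {p20, p21, p22} — both open, so U is clopen.
  U = {p21}, X ∖ U = {p20, p22} — both open, so U is clopen.
  U = {p20, p22}, X ∖ U = {p21} — both open, so U is clopen.
  U = {p20, p21, p22}, X ∖ U = ∅ — both open, so U is clopen.
Nontrivial clopen(s) exist: e.g. {p20, p22}. So (X, τ) is disconnected.
Compute connected components by grouping points that agree on all clopens:
  component: {p21}
  component: {p20, p22}


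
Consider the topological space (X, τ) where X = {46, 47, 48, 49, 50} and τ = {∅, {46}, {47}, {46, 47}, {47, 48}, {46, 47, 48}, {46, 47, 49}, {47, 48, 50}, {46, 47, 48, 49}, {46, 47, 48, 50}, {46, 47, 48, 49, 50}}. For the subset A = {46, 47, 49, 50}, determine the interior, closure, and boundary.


int(A) = {46, 47, 49}, cl(A) = {46, 47, 48, 49, 50}, ∂A = {48, 50}.

Closed sets in (X, τ) are complements of opens:
  closed(X, τ) = {∅, {49}, {50}, {46, 49}, {48, 50}, {49, 50}, {46, 49, 50}, {48, 49, 50}, {46, 48, 49, 50}, {47, 48, 49, 50}, {46, 47, 48, 49, 50}}.
int(A) = ⋃ {U ∈ τ : U ⊆ A}. Opens contained in A: ∅, {46}, {47}, {46, 47}, {46, 47, 49}.
Taking the union of these: int(A) = {46, 47, 49}.
cl(A) = ⋂ {C closed : A ⊆ C}. Closed sets containing A: {46, 47, 48, 49, 50}.
Intersecting these: cl(A) = {46, 47, 48, 49, 50}.
∂A = cl(A) ∖ int(A) = {46, 47, 48, 49, 50} ∖ {46, 47, 49} = {48, 50}.


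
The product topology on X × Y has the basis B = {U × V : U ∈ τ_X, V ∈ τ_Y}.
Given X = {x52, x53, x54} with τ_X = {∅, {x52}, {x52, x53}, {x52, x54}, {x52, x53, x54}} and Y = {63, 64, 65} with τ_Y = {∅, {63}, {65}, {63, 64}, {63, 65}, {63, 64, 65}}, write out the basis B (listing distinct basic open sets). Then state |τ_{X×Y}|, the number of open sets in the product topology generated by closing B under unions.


Basis B = {∅ × ∅, {x52} × {63}, {x52} × {65}, {x52} × {63, 64}, {x52} × {63, 65}, {x52, x53} × {63}, {x52, x54} × {63}, {x52, x53} × {65}, {x52, x54} × {65}, {x52} × {63, 64, 65}, {x52, x53, x54} × {63}, {x52, x53, x54} × {65}, {x52, x53} × {63, 64}, {x52, x54} × {63, 64}, {x52, x53} × {63, 65}, {x52, x54} × {63, 65}, {x52, x53} × {63, 64, 65}, {x52, x54} × {63, 64, 65}, {x52, x53, x54} × {63, 64}, {x52, x53, x54} × {63, 65}, {x52, x53, x54} × {63, 64, 65}}; |τ_{X×Y}| = 70.

Enumerate products U × V with U ∈ τ_X, V ∈ τ_Y (deduplicated):
  ∅ × ∅ = {} (∅)
  {x52} × {63} = {(x52,63)}
  {x52} × {65} = {(x52,65)}
  {x52} × {63, 64} = {(x52,63), (x52,64)}
  {x52} × {63, 65} = {(x52,63), (x52,65)}
  {x52, x53} × {63} = {(x52,63), (x53,63)}
  {x52, x54} × {63} = {(x52,63), (x54,63)}
  {x52, x53} × {65} = {(x52,65), (x53,65)}
  {x52, x54} × {65} = {(x52,65), (x54,65)}
  {x52} × {63, 64, 65} = {(x52,63), (x52,64), (x52,65)}
  {x52, x53, x54} × {63} = {(x52,63), (x53,63), (x54,63)}
  {x52, x53, x54} × {65} = {(x52,65), (x53,65), (x54,65)}
  {x52, x53} × {63, 64} = {(x52,63), (x52,64), (x53,63), (x53,64)}
  {x52, x54} × {63, 64} = {(x52,63), (x52,64), (x54,63), (x54,64)}
  {x52, x53} × {63, 65} = {(x52,63), (x52,65), (x53,63), (x53,65)}
  {x52, x54} × {63, 65} = {(x52,63), (x52,65), (x54,63), (x54,65)}
  {x52, x53} × {63, 64, 65} = {(x52,63), (x52,64), (x52,65), (x53,63), (x53,64), (x53,65)}
  {x52, x54} × {63, 64, 65} = {(x52,63), (x52,64), (x52,65), (x54,63), (x54,64), (x54,65)}
  {x52, x53, x54} × {63, 64} = {(x52,63), (x52,64), (x53,63), (x53,64), (x54,63), (x54,64)}
  {x52, x53, x54} × {63, 65} = {(x52,63), (x52,65), (x53,63), (x53,65), (x54,63), (x54,65)}
  {x52, x53, x54} × {63, 64, 65} = {(x52,63), (x52,64), (x52,65), (x53,63), (x53,64), (x53,65), (x54,63), (x54,64), (x54,65)}
These 21 distinct sets form the basis B.
Close under arbitrary unions to get τ_{X×Y}; counting gives |τ_{X×Y}| = 70.


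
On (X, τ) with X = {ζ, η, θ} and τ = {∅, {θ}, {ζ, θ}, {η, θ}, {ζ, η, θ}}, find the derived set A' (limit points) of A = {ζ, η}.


A' = ∅

For each x ∈ X, list the open sets U ∈ τ with x ∈ U, then check whether U ∩ (A ∖ {x}) ≠ ∅ for every such U.
  x = ζ: open {ζ, θ} ∋ x has {ζ, θ} ∩ (A ∖ {ζ}) = ∅, so x is NOT a limit point.
  x = η: open {η, θ} ∋ x has {η, θ} ∩ (A ∖ {η}) = ∅, so x is NOT a limit point.
  x = θ: open {θ} ∋ x has {θ} ∩ (A ∖ {θ}) = ∅, so x is NOT a limit point.
Collecting: A' = ∅.


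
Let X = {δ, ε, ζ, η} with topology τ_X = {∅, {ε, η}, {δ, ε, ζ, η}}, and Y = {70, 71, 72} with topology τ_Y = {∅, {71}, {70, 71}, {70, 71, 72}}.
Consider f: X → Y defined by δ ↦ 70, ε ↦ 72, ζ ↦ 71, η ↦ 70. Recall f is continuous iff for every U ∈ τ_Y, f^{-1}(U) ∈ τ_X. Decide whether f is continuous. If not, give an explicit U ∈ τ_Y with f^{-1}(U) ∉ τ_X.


f is NOT continuous.

Compute f^{-1}(U) for each U ∈ τ_Y:
  U = ∅: f^{-1}(U) = ∅ ∈ τ_X ✓.
  U = {71}: f^{-1}(U) = {ζ} ∉ τ_X ✗.
  U = {70, 71}: f^{-1}(U) = {δ, ζ, η} ∉ τ_X ✗.
  U = {70, 71, 72}: f^{-1}(U) = {δ, ε, ζ, η} ∈ τ_X ✓.
Found U = {71} with f^{-1}(U) = {ζ} not in τ_X. Therefore f is NOT continuous.


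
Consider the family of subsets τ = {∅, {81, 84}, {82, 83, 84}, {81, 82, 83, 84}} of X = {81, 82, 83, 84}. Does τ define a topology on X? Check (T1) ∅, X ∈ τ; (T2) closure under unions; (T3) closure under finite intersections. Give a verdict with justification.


τ is NOT a topology on X.

Axiom (T1): ∅ ∈ τ? Yes; X ∈ τ? Yes.
Axiom (T2/T3): check pairwise unions and intersections of members of τ.
Counterexample for (T3): {81, 84} ∩ {82, 83, 84} = {84} ∉ τ. Therefore τ is NOT a topology.


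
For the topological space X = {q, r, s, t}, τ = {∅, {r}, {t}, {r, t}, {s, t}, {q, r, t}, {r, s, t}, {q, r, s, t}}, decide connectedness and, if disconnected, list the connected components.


(X, τ) is connected.

Find clopen sets (U ∈ τ with X ∖ U ∈ τ):
  U = ∅, X ∖ U = {q, r, s, t} — both open, so U is clopen.
  U = {q, r, s, t}, X ∖ U = ∅ — both open, so U is clopen.
Only trivial clopens (∅ and X) exist, so (X, τ) is connected.
Compute connected components by grouping points that agree on all clopens:
  component: {q, r, s, t}


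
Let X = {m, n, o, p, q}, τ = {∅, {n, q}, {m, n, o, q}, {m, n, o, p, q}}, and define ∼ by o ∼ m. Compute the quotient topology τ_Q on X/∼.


X/∼ = {[m=o], [n], [p], [q]}; |τ_Q| = 4.

Equivalence classes: [m=o], [n], [p], [q].
Quotient map π: X → X/∼ sends m ↦ [m=o], n ↦ [n], o ↦ [m=o], p ↦ [p], q ↦ [q].
For each subset V ⊆ X/∼, compute π^{-1}(V) ⊆ X and check whether π^{-1}(V) ∈ τ. V is open in τ_Q iff π^{-1}(V) ∈ τ.
  V = {}: π^{-1}(V) = ∅ ∈ τ ✓.
  V = {[m=o]}: π^{-1}(V) = {m, o} ∉ τ ✗.
  V = {[n]}: π^{-1}(V) = {n} ∉ τ ✗.
  V = {[m=o], [n]}: π^{-1}(V) = {m, n, o} ∉ τ ✗.
  V = {[p]}: π^{-1}(V) = {p} ∉ τ ✗.
  V = {[m=o], [p]}: π^{-1}(V) = {m, o, p} ∉ τ ✗.
  V = {[n], [p]}: π^{-1}(V) = {n, p} ∉ τ ✗.
  V = {[m=o], [n], [p]}: π^{-1}(V) = {m, n, o, p} ∉ τ ✗.
  V = {[q]}: π^{-1}(V) = {q} ∉ τ ✗.
  V = {[m=o], [q]}: π^{-1}(V) = {m, o, q} ∉ τ ✗.
  V = {[n], [q]}: π^{-1}(V) = {n, q} ∈ τ ✓.
  V = {[m=o], [n], [q]}: π^{-1}(V) = {m, n, o, q} ∈ τ ✓.
  V = {[p], [q]}: π^{-1}(V) = {p, q} ∉ τ ✗.
  V = {[m=o], [p], [q]}: π^{-1}(V) = {m, o, p, q} ∉ τ ✗.
  V = {[n], [p], [q]}: π^{-1}(V) = {n, p, q} ∉ τ ✗.
  V = {[m=o], [n], [p], [q]}: π^{-1}(V) = {m, n, o, p, q} ∈ τ ✓.
Open sets in the quotient: τ_Q = {{}, {[n], [q]}, {[m=o], [n], [q]}, {[m=o], [n], [p], [q]}} (4 elements).


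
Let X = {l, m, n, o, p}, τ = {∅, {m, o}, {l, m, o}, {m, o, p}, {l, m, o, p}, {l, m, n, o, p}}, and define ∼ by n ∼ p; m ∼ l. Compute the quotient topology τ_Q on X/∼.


X/∼ = {[l=m], [n=p], [o]}; |τ_Q| = 3.

Equivalence classes: [l=m], [n=p], [o].
Quotient map π: X → X/∼ sends l ↦ [l=m], m ↦ [l=m], n ↦ [n=p], o ↦ [o], p ↦ [n=p].
For each subset V ⊆ X/∼, compute π^{-1}(V) ⊆ X and check whether π^{-1}(V) ∈ τ. V is open in τ_Q iff π^{-1}(V) ∈ τ.
  V = {}: π^{-1}(V) = ∅ ∈ τ ✓.
  V = {[l=m]}: π^{-1}(V) = {l, m} ∉ τ ✗.
  V = {[n=p]}: π^{-1}(V) = {n, p} ∉ τ ✗.
  V = {[l=m], [n=p]}: π^{-1}(V) = {l, m, n, p} ∉ τ ✗.
  V = {[o]}: π^{-1}(V) = {o} ∉ τ ✗.
  V = {[l=m], [o]}: π^{-1}(V) = {l, m, o} ∈ τ ✓.
  V = {[n=p], [o]}: π^{-1}(V) = {n, o, p} ∉ τ ✗.
  V = {[l=m], [n=p], [o]}: π^{-1}(V) = {l, m, n, o, p} ∈ τ ✓.
Open sets in the quotient: τ_Q = {{}, {[l=m], [o]}, {[l=m], [n=p], [o]}} (3 elements).


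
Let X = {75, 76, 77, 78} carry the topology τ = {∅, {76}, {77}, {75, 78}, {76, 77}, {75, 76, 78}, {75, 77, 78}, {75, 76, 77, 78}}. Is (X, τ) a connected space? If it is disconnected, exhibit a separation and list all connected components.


(X, τ) is disconnected; components = [{76}, {77}, {75, 78}].

Find clopen sets (U ∈ τ with X ∖ U ∈ τ):
  U = ∅, X ∖ U = {75, 76, 77, 78} — both open, so U is clopen.
  U = {76}, X ∖ U = {75, 77, 78} — both open, so U is clopen.
  U = {77}, X ∖ U = {75, 76, 78} — both open, so U is clopen.
  U = {75, 78}, X ∖ U = {76, 77} — both open, so U is clopen.
  U = {76, 77}, X ∖ U = {75, 78} — both open, so U is clopen.
  U = {75, 76, 78}, X ∖ U = {77} — both open, so U is clopen.
  U = {75, 77, 78}, X ∖ U = {76} — both open, so U is clopen.
  U = {75, 76, 77, 78}, X ∖ U = ∅ — both open, so U is clopen.
Nontrivial clopen(s) exist: e.g. {75, 78}. So (X, τ) is disconnected.
Compute connected components by grouping points that agree on all clopens:
  component: {76}
  component: {77}
  component: {75, 78}


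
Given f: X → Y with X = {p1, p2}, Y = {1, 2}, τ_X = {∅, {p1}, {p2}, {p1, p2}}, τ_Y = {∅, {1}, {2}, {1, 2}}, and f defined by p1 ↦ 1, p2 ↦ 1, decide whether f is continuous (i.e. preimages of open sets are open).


f IS continuous.

Compute f^{-1}(U) for each U ∈ τ_Y:
  U = ∅: f^{-1}(U) = ∅ ∈ τ_X ✓.
  U = {1}: f^{-1}(U) = {p1, p2} ∈ τ_X ✓.
  U = {2}: f^{-1}(U) = ∅ ∈ τ_X ✓.
  U = {1, 2}: f^{-1}(U) = {p1, p2} ∈ τ_X ✓.
Every preimage lies in τ_X, so f IS continuous.


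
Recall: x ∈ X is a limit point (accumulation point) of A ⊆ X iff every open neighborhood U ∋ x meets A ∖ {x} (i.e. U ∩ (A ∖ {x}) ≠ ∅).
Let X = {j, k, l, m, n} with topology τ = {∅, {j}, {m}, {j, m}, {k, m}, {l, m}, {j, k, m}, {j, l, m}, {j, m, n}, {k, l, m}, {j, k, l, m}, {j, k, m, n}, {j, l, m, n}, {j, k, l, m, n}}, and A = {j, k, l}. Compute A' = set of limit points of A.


A' = {n}

For each x ∈ X, list the open sets U ∈ τ with x ∈ U, then check whether U ∩ (A ∖ {x}) ≠ ∅ for every such U.
  x = j: open {j} ∋ x has {j} ∩ (A ∖ {j}) = ∅, so x is NOT a limit point.
  x = k: open {k, m} ∋ x has {k, m} ∩ (A ∖ {k}) = ∅, so x is NOT a limit point.
  x = l: open {l, m} ∋ x has {l, m} ∩ (A ∖ {l}) = ∅, so x is NOT a limit point.
  x = m: open {m} ∋ x has {m} ∩ (A ∖ {m}) = ∅, so x is NOT a limit point.
  x = n: opens ∋ x are {j, m, n}, {j, k, m, n}, {j, l, m, n}, {j, k, l, m, n}; each meets A ∖ {n}, so x IS a limit point.
Collecting: A' = {n}.


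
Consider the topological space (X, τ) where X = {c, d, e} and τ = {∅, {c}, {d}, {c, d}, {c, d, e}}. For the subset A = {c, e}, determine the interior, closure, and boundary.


int(A) = {c}, cl(A) = {c, e}, ∂A = {e}.

Closed sets in (X, τ) are complements of opens:
  closed(X, τ) = {∅, {e}, {c, e}, {d, e}, {c, d, e}}.
int(A) = ⋃ {U ∈ τ : U ⊆ A}. Opens contained in A: ∅, {c}.
Taking the union of these: int(A) = {c}.
cl(A) = ⋂ {C closed : A ⊆ C}. Closed sets containing A: {c, e}, {c, d, e}.
Intersecting these: cl(A) = {c, e}.
∂A = cl(A) ∖ int(A) = {c, e} ∖ {c} = {e}.


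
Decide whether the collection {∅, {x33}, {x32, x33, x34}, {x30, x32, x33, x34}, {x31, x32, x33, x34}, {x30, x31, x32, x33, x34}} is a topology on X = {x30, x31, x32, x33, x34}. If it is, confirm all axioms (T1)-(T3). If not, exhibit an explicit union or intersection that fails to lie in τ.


τ IS a topology on X.

Axiom (T1): ∅ ∈ τ? Yes; X ∈ τ? Yes.
Axiom (T2/T3): check pairwise unions and intersections of members of τ.
All pairwise intersections and unions checked — each lies in τ. Therefore τ satisfies (T1), (T2), (T3): it IS a topology on X.


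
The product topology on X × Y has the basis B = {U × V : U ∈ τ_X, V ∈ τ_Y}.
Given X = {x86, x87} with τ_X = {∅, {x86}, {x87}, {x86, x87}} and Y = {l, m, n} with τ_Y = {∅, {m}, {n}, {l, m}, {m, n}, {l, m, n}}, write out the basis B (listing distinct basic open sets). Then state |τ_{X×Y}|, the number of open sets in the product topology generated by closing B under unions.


Basis B = {∅ × ∅, {x86} × {m}, {x86} × {n}, {x87} × {m}, {x87} × {n}, {x86} × {l, m}, {x86} × {m, n}, {x86, x87} × {m}, {x86, x87} × {n}, {x87} × {l, m}, {x87} × {m, n}, {x86} × {l, m, n}, {x87} × {l, m, n}, {x86, x87} × {l, m}, {x86, x87} × {m, n}, {x86, x87} × {l, m, n}}; |τ_{X×Y}| = 36.

Enumerate products U × V with U ∈ τ_X, V ∈ τ_Y (deduplicated):
  ∅ × ∅ = {} (∅)
  {x86} × {m} = {(x86,m)}
  {x86} × {n} = {(x86,n)}
  {x87} × {m} = {(x87,m)}
  {x87} × {n} = {(x87,n)}
  {x86} × {l, m} = {(x86,l), (x86,m)}
  {x86} × {m, n} = {(x86,m), (x86,n)}
  {x86, x87} × {m} = {(x86,m), (x87,m)}
  {x86, x87} × {n} = {(x86,n), (x87,n)}
  {x87} × {l, m} = {(x87,l), (x87,m)}
  {x87} × {m, n} = {(x87,m), (x87,n)}
  {x86} × {l, m, n} = {(x86,l), (x86,m), (x86,n)}
  {x87} × {l, m, n} = {(x87,l), (x87,m), (x87,n)}
  {x86, x87} × {l, m} = {(x86,l), (x86,m), (x87,l), (x87,m)}
  {x86, x87} × {m, n} = {(x86,m), (x86,n), (x87,m), (x87,n)}
  {x86, x87} × {l, m, n} = {(x86,l), (x86,m), (x86,n), (x87,l), (x87,m), (x87,n)}
These 16 distinct sets form the basis B.
Close under arbitrary unions to get τ_{X×Y}; counting gives |τ_{X×Y}| = 36.


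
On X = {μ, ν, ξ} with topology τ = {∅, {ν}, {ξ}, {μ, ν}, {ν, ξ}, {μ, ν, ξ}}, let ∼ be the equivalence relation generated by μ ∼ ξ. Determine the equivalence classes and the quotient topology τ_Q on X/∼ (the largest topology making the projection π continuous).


X/∼ = {[μ=ξ], [ν]}; |τ_Q| = 3.

Equivalence classes: [μ=ξ], [ν].
Quotient map π: X → X/∼ sends μ ↦ [μ=ξ], ν ↦ [ν], ξ ↦ [μ=ξ].
For each subset V ⊆ X/∼, compute π^{-1}(V) ⊆ X and check whether π^{-1}(V) ∈ τ. V is open in τ_Q iff π^{-1}(V) ∈ τ.
  V = {}: π^{-1}(V) = ∅ ∈ τ ✓.
  V = {[μ=ξ]}: π^{-1}(V) = {μ, ξ} ∉ τ ✗.
  V = {[ν]}: π^{-1}(V) = {ν} ∈ τ ✓.
  V = {[μ=ξ], [ν]}: π^{-1}(V) = {μ, ν, ξ} ∈ τ ✓.
Open sets in the quotient: τ_Q = {{}, {[ν]}, {[μ=ξ], [ν]}} (3 elements).


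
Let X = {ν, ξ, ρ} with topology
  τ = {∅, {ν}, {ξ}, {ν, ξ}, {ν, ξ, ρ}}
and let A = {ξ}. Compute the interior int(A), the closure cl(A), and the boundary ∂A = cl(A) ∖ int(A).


int(A) = {ξ}, cl(A) = {ξ, ρ}, ∂A = {ρ}.

Closed sets in (X, τ) are complements of opens:
  closed(X, τ) = {∅, {ρ}, {ν, ρ}, {ξ, ρ}, {ν, ξ, ρ}}.
int(A) = ⋃ {U ∈ τ : U ⊆ A}. Opens contained in A: ∅, {ξ}.
Taking the union of these: int(A) = {ξ}.
cl(A) = ⋂ {C closed : A ⊆ C}. Closed sets containing A: {ξ, ρ}, {ν, ξ, ρ}.
Intersecting these: cl(A) = {ξ, ρ}.
∂A = cl(A) ∖ int(A) = {ξ, ρ} ∖ {ξ} = {ρ}.


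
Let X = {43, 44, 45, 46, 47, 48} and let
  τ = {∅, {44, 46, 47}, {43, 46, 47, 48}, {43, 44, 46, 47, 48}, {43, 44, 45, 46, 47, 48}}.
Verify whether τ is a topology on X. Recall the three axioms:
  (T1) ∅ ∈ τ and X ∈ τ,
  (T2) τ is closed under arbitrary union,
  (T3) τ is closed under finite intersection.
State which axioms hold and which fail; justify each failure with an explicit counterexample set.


τ is NOT a topology on X.

Axiom (T1): ∅ ∈ τ? Yes; X ∈ τ? Yes.
Axiom (T2/T3): check pairwise unions and intersections of members of τ.
Counterexample for (T3): {44, 46, 47} ∩ {43, 46, 47, 48} = {46, 47} ∉ τ. Therefore τ is NOT a topology.


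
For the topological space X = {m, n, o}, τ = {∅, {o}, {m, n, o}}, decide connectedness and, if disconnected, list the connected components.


(X, τ) is connected.

Find clopen sets (U ∈ τ with X ∖ U ∈ τ):
  U = ∅, X ∖ U = {m, n, o} — both open, so U is clopen.
  U = {m, n, o}, X ∖ U = ∅ — both open, so U is clopen.
Only trivial clopens (∅ and X) exist, so (X, τ) is connected.
Compute connected components by grouping points that agree on all clopens:
  component: {m, n, o}


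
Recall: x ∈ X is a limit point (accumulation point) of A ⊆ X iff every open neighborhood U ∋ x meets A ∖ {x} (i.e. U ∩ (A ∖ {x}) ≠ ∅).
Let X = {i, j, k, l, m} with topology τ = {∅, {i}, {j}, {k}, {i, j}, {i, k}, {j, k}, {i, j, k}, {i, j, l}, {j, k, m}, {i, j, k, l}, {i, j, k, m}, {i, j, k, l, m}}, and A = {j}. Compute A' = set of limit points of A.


A' = {l, m}

For each x ∈ X, list the open sets U ∈ τ with x ∈ U, then check whether U ∩ (A ∖ {x}) ≠ ∅ for every such U.
  x = i: open {i} ∋ x has {i} ∩ (A ∖ {i}) = ∅, so x is NOT a limit point.
  x = j: open {j} ∋ x has {j} ∩ (A ∖ {j}) = ∅, so x is NOT a limit point.
  x = k: open {k} ∋ x has {k} ∩ (A ∖ {k}) = ∅, so x is NOT a limit point.
  x = l: opens ∋ x are {i, j, l}, {i, j, k, l}, {i, j, k, l, m}; each meets A ∖ {l}, so x IS a limit point.
  x = m: opens ∋ x are {j, k, m}, {i, j, k, m}, {i, j, k, l, m}; each meets A ∖ {m}, so x IS a limit point.
Collecting: A' = {l, m}.


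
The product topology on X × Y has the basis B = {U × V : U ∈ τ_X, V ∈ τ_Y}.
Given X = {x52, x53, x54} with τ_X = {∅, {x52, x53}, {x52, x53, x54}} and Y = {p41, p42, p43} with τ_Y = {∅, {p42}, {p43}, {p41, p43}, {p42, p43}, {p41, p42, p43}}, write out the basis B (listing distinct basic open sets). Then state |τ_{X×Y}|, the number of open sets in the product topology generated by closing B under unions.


Basis B = {∅ × ∅, {x52, x53} × {p42}, {x52, x53} × {p43}, {x52, x53, x54} × {p42}, {x52, x53, x54} × {p43}, {x52, x53} × {p41, p43}, {x52, x53} × {p42, p43}, {x52, x53} × {p41, p42, p43}, {x52, x53, x54} × {p41, p43}, {x52, x53, x54} × {p42, p43}, {x52, x53, x54} × {p41, p42, p43}}; |τ_{X×Y}| = 18.

Enumerate products U × V with U ∈ τ_X, V ∈ τ_Y (deduplicated):
  ∅ × ∅ = {} (∅)
  {x52, x53} × {p42} = {(x52,p42), (x53,p42)}
  {x52, x53} × {p43} = {(x52,p43), (x53,p43)}
  {x52, x53, x54} × {p42} = {(x52,p42), (x53,p42), (x54,p42)}
  {x52, x53, x54} × {p43} = {(x52,p43), (x53,p43), (x54,p43)}
  {x52, x53} × {p41, p43} = {(x52,p41), (x52,p43), (x53,p41), (x53,p43)}
  {x52, x53} × {p42, p43} = {(x52,p42), (x52,p43), (x53,p42), (x53,p43)}
  {x52, x53} × {p41, p42, p43} = {(x52,p41), (x52,p42), (x52,p43), (x53,p41), (x53,p42), (x53,p43)}
  {x52, x53, x54} × {p41, p43} = {(x52,p41), (x52,p43), (x53,p41), (x53,p43), (x54,p41), (x54,p43)}
  {x52, x53, x54} × {p42, p43} = {(x52,p42), (x52,p43), (x53,p42), (x53,p43), (x54,p42), (x54,p43)}
  {x52, x53, x54} × {p41, p42, p43} = {(x52,p41), (x52,p42), (x52,p43), (x53,p41), (x53,p42), (x53,p43), (x54,p41), (x54,p42), (x54,p43)}
These 11 distinct sets form the basis B.
Close under arbitrary unions to get τ_{X×Y}; counting gives |τ_{X×Y}| = 18.


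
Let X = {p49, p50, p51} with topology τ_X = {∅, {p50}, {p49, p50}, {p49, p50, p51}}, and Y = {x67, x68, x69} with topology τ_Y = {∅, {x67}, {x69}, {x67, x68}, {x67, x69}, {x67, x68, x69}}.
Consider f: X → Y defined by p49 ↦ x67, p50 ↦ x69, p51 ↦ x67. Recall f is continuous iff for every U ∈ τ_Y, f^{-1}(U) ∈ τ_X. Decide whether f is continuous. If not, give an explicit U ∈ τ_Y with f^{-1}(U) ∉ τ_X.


f is NOT continuous.

Compute f^{-1}(U) for each U ∈ τ_Y:
  U = ∅: f^{-1}(U) = ∅ ∈ τ_X ✓.
  U = {x67}: f^{-1}(U) = {p49, p51} ∉ τ_X ✗.
  U = {x69}: f^{-1}(U) = {p50} ∈ τ_X ✓.
  U = {x67, x68}: f^{-1}(U) = {p49, p51} ∉ τ_X ✗.
  U = {x67, x69}: f^{-1}(U) = {p49, p50, p51} ∈ τ_X ✓.
  U = {x67, x68, x69}: f^{-1}(U) = {p49, p50, p51} ∈ τ_X ✓.
Found U = {x67} with f^{-1}(U) = {p49, p51} not in τ_X. Therefore f is NOT continuous.


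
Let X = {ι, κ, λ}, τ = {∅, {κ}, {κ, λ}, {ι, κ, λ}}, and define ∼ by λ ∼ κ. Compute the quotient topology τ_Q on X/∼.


X/∼ = {[ι], [κ=λ]}; |τ_Q| = 3.

Equivalence classes: [ι], [κ=λ].
Quotient map π: X → X/∼ sends ι ↦ [ι], κ ↦ [κ=λ], λ ↦ [κ=λ].
For each subset V ⊆ X/∼, compute π^{-1}(V) ⊆ X and check whether π^{-1}(V) ∈ τ. V is open in τ_Q iff π^{-1}(V) ∈ τ.
  V = {}: π^{-1}(V) = ∅ ∈ τ ✓.
  V = {[ι]}: π^{-1}(V) = {ι} ∉ τ ✗.
  V = {[κ=λ]}: π^{-1}(V) = {κ, λ} ∈ τ ✓.
  V = {[ι], [κ=λ]}: π^{-1}(V) = {ι, κ, λ} ∈ τ ✓.
Open sets in the quotient: τ_Q = {{}, {[κ=λ]}, {[ι], [κ=λ]}} (3 elements).


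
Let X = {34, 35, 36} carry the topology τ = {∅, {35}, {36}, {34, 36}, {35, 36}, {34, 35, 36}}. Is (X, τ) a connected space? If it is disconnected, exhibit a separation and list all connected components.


(X, τ) is disconnected; components = [{35}, {34, 36}].

Find clopen sets (U ∈ τ with X ∖ U ∈ τ):
  U = ∅, X ∖ U = {34, 35, 36} — both open, so U is clopen.
  U = {35}, X ∖ U = {34, 36} — both open, so U is clopen.
  U = {34, 36}, X ∖ U = {35} — both open, so U is clopen.
  U = {34, 35, 36}, X ∖ U = ∅ — both open, so U is clopen.
Nontrivial clopen(s) exist: e.g. {34, 36}. So (X, τ) is disconnected.
Compute connected components by grouping points that agree on all clopens:
  component: {35}
  component: {34, 36}


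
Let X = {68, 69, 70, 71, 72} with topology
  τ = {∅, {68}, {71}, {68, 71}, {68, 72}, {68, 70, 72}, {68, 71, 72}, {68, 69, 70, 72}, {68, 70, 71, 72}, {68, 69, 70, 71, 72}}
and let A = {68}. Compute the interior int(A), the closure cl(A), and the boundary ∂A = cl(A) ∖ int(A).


int(A) = {68}, cl(A) = {68, 69, 70, 72}, ∂A = {69, 70, 72}.

Closed sets in (X, τ) are complements of opens:
  closed(X, τ) = {∅, {69}, {71}, {69, 70}, {69, 71}, {69, 70, 71}, {69, 70, 72}, {68, 69, 70, 72}, {69, 70, 71, 72}, {68, 69, 70, 71, 72}}.
int(A) = ⋃ {U ∈ τ : U ⊆ A}. Opens contained in A: ∅, {68}.
Taking the union of these: int(A) = {68}.
cl(A) = ⋂ {C closed : A ⊆ C}. Closed sets containing A: {68, 69, 70, 72}, {68, 69, 70, 71, 72}.
Intersecting these: cl(A) = {68, 69, 70, 72}.
∂A = cl(A) ∖ int(A) = {68, 69, 70, 72} ∖ {68} = {69, 70, 72}.


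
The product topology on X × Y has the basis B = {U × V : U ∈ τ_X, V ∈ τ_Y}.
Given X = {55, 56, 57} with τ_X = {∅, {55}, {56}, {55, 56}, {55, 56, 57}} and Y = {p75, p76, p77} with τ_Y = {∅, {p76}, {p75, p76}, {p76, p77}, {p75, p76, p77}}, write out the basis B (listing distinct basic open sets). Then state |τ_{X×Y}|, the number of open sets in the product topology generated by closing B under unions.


Basis B = {∅ × ∅, {55} × {p76}, {56} × {p76}, {55} × {p75, p76}, {55} × {p76, p77}, {55, 56} × {p76}, {56} × {p75, p76}, {56} × {p76, p77}, {55} × {p75, p76, p77}, {55, 56, 57} × {p76}, {56} × {p75, p76, p77}, {55, 56} × {p75, p76}, {55, 56} × {p76, p77}, {55, 56} × {p75, p76, p77}, {55, 56, 57} × {p75, p76}, {55, 56, 57} × {p76, p77}, {55, 56, 57} × {p75, p76, p77}}; |τ_{X×Y}| = 50.

Enumerate products U × V with U ∈ τ_X, V ∈ τ_Y (deduplicated):
  ∅ × ∅ = {} (∅)
  {55} × {p76} = {(55,p76)}
  {56} × {p76} = {(56,p76)}
  {55} × {p75, p76} = {(55,p75), (55,p76)}
  {55} × {p76, p77} = {(55,p76), (55,p77)}
  {55, 56} × {p76} = {(55,p76), (56,p76)}
  {56} × {p75, p76} = {(56,p75), (56,p76)}
  {56} × {p76, p77} = {(56,p76), (56,p77)}
  {55} × {p75, p76, p77} = {(55,p75), (55,p76), (55,p77)}
  {55, 56, 57} × {p76} = {(55,p76), (56,p76), (57,p76)}
  {56} × {p75, p76, p77} = {(56,p75), (56,p76), (56,p77)}
  {55, 56} × {p75, p76} = {(55,p75), (55,p76), (56,p75), (56,p76)}
  {55, 56} × {p76, p77} = {(55,p76), (55,p77), (56,p76), (56,p77)}
  {55, 56} × {p75, p76, p77} = {(55,p75), (55,p76), (55,p77), (56,p75), (56,p76), (56,p77)}
  {55, 56, 57} × {p75, p76} = {(55,p75), (55,p76), (56,p75), (56,p76), (57,p75), (57,p76)}
  {55, 56, 57} × {p76, p77} = {(55,p76), (55,p77), (56,p76), (56,p77), (57,p76), (57,p77)}
  {55, 56, 57} × {p75, p76, p77} = {(55,p75), (55,p76), (55,p77), (56,p75), (56,p76), (56,p77), (57,p75), (57,p76), (57,p77)}
These 17 distinct sets form the basis B.
Close under arbitrary unions to get τ_{X×Y}; counting gives |τ_{X×Y}| = 50.


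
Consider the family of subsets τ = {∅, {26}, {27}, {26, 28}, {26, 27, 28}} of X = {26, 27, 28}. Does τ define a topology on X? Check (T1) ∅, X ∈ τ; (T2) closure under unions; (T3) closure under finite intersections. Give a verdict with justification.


τ is NOT a topology on X.

Axiom (T1): ∅ ∈ τ? Yes; X ∈ τ? Yes.
Axiom (T2/T3): check pairwise unions and intersections of members of τ.
Counterexample for (T2): {26} ∪ {27} = {26, 27} ∉ τ. Therefore τ is NOT a topology.


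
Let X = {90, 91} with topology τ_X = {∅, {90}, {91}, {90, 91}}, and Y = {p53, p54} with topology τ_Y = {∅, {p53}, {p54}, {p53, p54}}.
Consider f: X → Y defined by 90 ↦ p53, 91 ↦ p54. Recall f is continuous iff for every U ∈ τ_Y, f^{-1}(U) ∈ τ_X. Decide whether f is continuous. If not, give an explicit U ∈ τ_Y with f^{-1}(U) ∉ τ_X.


f IS continuous.

Compute f^{-1}(U) for each U ∈ τ_Y:
  U = ∅: f^{-1}(U) = ∅ ∈ τ_X ✓.
  U = {p53}: f^{-1}(U) = {90} ∈ τ_X ✓.
  U = {p54}: f^{-1}(U) = {91} ∈ τ_X ✓.
  U = {p53, p54}: f^{-1}(U) = {90, 91} ∈ τ_X ✓.
Every preimage lies in τ_X, so f IS continuous.


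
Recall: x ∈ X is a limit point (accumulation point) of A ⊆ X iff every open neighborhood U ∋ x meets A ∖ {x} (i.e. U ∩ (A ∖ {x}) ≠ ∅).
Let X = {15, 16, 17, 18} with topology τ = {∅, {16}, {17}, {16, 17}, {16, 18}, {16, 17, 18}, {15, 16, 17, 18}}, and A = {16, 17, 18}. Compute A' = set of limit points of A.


A' = {15, 18}

For each x ∈ X, list the open sets U ∈ τ with x ∈ U, then check whether U ∩ (A ∖ {x}) ≠ ∅ for every such U.
  x = 15: opens ∋ x are {15, 16, 17, 18}; each meets A ∖ {15}, so x IS a limit point.
  x = 16: open {16} ∋ x has {16} ∩ (A ∖ {16}) = ∅, so x is NOT a limit point.
  x = 17: open {17} ∋ x has {17} ∩ (A ∖ {17}) = ∅, so x is NOT a limit point.
  x = 18: opens ∋ x are {16, 18}, {16, 17, 18}, {15, 16, 17, 18}; each meets A ∖ {18}, so x IS a limit point.
Collecting: A' = {15, 18}.


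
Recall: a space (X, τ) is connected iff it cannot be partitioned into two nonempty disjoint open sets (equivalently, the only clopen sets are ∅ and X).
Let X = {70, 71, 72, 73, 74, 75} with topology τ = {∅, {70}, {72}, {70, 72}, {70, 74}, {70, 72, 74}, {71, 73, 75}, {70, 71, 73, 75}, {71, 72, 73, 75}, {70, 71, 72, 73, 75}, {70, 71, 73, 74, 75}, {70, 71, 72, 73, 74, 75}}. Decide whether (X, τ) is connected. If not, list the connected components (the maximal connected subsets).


(X, τ) is disconnected; components = [{72}, {70, 74}, {71, 73, 75}].

Find clopen sets (U ∈ τ with X ∖ U ∈ τ):
  U = ∅, X ∖ U = {70, 71, 72, 73, 74, 75} — both open, so U is clopen.
  U = {72}, X ∖ U = {70, 71, 73, 74, 75} — both open, so U is clopen.
  U = {70, 74}, X ∖ U = {71, 72, 73, 75} — both open, so U is clopen.
  U = {70, 72, 74}, X ∖ U = {71, 73, 75} — both open, so U is clopen.
  U = {71, 73, 75}, X ∖ U = {70, 72, 74} — both open, so U is clopen.
  U = {71, 72, 73, 75}, X ∖ U = {70, 74} — both open, so U is clopen.
  U = {70, 71, 73, 74, 75}, X ∖ U = {72} — both open, so U is clopen.
  U = {70, 71, 72, 73, 74, 75}, X ∖ U = ∅ — both open, so U is clopen.
Nontrivial clopen(s) exist: e.g. {72}. So (X, τ) is disconnected.
Compute connected components by grouping points that agree on all clopens:
  component: {72}
  component: {70, 74}
  component: {71, 73, 75}


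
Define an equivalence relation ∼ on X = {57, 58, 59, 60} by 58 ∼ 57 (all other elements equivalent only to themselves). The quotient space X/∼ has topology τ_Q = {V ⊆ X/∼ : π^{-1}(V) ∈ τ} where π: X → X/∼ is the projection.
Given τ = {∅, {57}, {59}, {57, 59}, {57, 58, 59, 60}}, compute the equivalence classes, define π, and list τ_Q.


X/∼ = {[57=58], [59], [60]}; |τ_Q| = 3.

Equivalence classes: [57=58], [59], [60].
Quotient map π: X → X/∼ sends 57 ↦ [57=58], 58 ↦ [57=58], 59 ↦ [59], 60 ↦ [60].
For each subset V ⊆ X/∼, compute π^{-1}(V) ⊆ X and check whether π^{-1}(V) ∈ τ. V is open in τ_Q iff π^{-1}(V) ∈ τ.
  V = {}: π^{-1}(V) = ∅ ∈ τ ✓.
  V = {[57=58]}: π^{-1}(V) = {57, 58} ∉ τ ✗.
  V = {[59]}: π^{-1}(V) = {59} ∈ τ ✓.
  V = {[57=58], [59]}: π^{-1}(V) = {57, 58, 59} ∉ τ ✗.
  V = {[60]}: π^{-1}(V) = {60} ∉ τ ✗.
  V = {[57=58], [60]}: π^{-1}(V) = {57, 58, 60} ∉ τ ✗.
  V = {[59], [60]}: π^{-1}(V) = {59, 60} ∉ τ ✗.
  V = {[57=58], [59], [60]}: π^{-1}(V) = {57, 58, 59, 60} ∈ τ ✓.
Open sets in the quotient: τ_Q = {{}, {[59]}, {[57=58], [59], [60]}} (3 elements).


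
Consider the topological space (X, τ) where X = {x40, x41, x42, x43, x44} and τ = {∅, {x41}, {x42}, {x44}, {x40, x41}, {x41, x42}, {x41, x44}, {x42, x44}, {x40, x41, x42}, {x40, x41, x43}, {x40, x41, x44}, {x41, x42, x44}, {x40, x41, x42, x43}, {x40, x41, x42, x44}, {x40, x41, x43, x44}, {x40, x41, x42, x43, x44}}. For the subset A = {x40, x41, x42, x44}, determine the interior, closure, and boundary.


int(A) = {x40, x41, x42, x44}, cl(A) = {x40, x41, x42, x43, x44}, ∂A = {x43}.

Closed sets in (X, τ) are complements of opens:
  closed(X, τ) = {∅, {x42}, {x43}, {x44}, {x40, x43}, {x42, x43}, {x42, x44}, {x43, x44}, {x40, x41, x43}, {x40, x42, x43}, {x40, x43, x44}, {x42, x43, x44}, {x40, x41, x42, x43}, {x40, x41, x43, x44}, {x40, x42, x43, x44}, {x40, x41, x42, x43, x44}}.
int(A) = ⋃ {U ∈ τ : U ⊆ A}. Opens contained in A: ∅, {x41}, {x42}, {x44}, {x40, x41}, {x41, x42}, {x41, x44}, {x42, x44}, {x40, x41, x42}, {x40, x41, x44}, {x41, x42, x44}, {x40, x41, x42, x44}.
Taking the union of these: int(A) = {x40, x41, x42, x44}.
cl(A) = ⋂ {C closed : A ⊆ C}. Closed sets containing A: {x40, x41, x42, x43, x44}.
Intersecting these: cl(A) = {x40, x41, x42, x43, x44}.
∂A = cl(A) ∖ int(A) = {x40, x41, x42, x43, x44} ∖ {x40, x41, x42, x44} = {x43}.


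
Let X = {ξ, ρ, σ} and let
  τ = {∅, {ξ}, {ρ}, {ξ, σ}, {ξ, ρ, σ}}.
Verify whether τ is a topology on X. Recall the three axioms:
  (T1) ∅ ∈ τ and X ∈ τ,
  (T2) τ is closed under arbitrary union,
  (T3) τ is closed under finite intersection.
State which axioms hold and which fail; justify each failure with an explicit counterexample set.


τ is NOT a topology on X.

Axiom (T1): ∅ ∈ τ? Yes; X ∈ τ? Yes.
Axiom (T2/T3): check pairwise unions and intersections of members of τ.
Counterexample for (T2): {ξ} ∪ {ρ} = {ξ, ρ} ∉ τ. Therefore τ is NOT a topology.
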